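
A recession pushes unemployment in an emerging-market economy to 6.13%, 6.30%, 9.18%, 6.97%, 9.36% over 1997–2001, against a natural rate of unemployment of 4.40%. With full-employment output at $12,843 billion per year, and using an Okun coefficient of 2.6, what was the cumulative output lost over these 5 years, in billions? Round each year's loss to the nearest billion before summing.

$5,322 billion

Year 1997: gap = -2.6 × (6.13 - 4.4) = -4.498%, loss ≈ 12843 × 4.498/100 ≈ 578.
Year 1998: gap = -2.6 × (6.3 - 4.4) = -4.94%, loss ≈ 12843 × 4.94/100 ≈ 634.
Year 1999: gap = -2.6 × (9.18 - 4.4) = -12.428%, loss ≈ 12843 × 12.428/100 ≈ 1596.
Year 2000: gap = -2.6 × (6.97 - 4.4) = -6.682%, loss ≈ 12843 × 6.682/100 ≈ 858.
Year 2001: gap = -2.6 × (9.36 - 4.4) = -12.896%, loss ≈ 12843 × 12.896/100 ≈ 1656.
Total lost output = 578 + 634 + 1596 + 858 + 1656 = 5322 billion.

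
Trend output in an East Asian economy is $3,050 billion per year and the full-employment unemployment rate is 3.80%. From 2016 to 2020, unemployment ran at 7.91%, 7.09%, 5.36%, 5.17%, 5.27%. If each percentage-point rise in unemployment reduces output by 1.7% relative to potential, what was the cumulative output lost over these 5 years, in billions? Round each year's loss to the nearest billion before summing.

Year 2016: gap = -1.7 × (7.91 - 3.8) = -6.987%, loss ≈ 3050 × 6.987/100 ≈ 213.
Year 2017: gap = -1.7 × (7.09 - 3.8) = -5.593%, loss ≈ 3050 × 5.593/100 ≈ 171.
Year 2018: gap = -1.7 × (5.36 - 3.8) = -2.652%, loss ≈ 3050 × 2.652/100 ≈ 81.
Year 2019: gap = -1.7 × (5.17 - 3.8) = -2.329%, loss ≈ 3050 × 2.329/100 ≈ 71.
Year 2020: gap = -1.7 × (5.27 - 3.8) = -2.499%, loss ≈ 3050 × 2.499/100 ≈ 76.
Total lost output = 213 + 171 + 81 + 71 + 76 = 612 billion.

$612 billion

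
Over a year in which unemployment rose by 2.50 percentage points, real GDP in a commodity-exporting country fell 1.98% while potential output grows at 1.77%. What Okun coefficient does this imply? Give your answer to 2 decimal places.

β ≈ 1.50

Growth form: g_Y = g_Y* - β × Δu, so β = (g_Y* - g_Y)/Δu.
β = (1.77 + 1.98)/2.50 = 3.75/2.50 = 1.50.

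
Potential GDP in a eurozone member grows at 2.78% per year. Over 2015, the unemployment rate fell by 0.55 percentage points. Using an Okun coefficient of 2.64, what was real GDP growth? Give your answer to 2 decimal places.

Growth-rate Okun's law: g_Y = g_Y* - β × Δu.
g_Y = 2.78 - 2.64 × (-0.55) = 2.78 + 1.452 = 4.232%, i.e. 4.23% to 2 d.p.

4.23%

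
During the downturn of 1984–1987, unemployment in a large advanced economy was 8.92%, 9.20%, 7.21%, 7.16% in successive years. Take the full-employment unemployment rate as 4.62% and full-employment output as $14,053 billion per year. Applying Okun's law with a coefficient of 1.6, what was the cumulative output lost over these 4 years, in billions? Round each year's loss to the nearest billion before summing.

$3,150 billion

Year 1984: gap = -1.6 × (8.92 - 4.62) = -6.88%, loss ≈ 14053 × 6.88/100 ≈ 967.
Year 1985: gap = -1.6 × (9.2 - 4.62) = -7.328%, loss ≈ 14053 × 7.328/100 ≈ 1030.
Year 1986: gap = -1.6 × (7.21 - 4.62) = -4.144%, loss ≈ 14053 × 4.144/100 ≈ 582.
Year 1987: gap = -1.6 × (7.16 - 4.62) = -4.064%, loss ≈ 14053 × 4.064/100 ≈ 571.
Total lost output = 967 + 1030 + 582 + 571 = 3150 billion.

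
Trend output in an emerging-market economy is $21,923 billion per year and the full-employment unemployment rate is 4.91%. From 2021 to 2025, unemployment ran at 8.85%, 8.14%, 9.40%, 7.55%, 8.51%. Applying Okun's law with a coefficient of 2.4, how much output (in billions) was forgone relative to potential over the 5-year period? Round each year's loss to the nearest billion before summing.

$9,417 billion

Year 2021: gap = -2.4 × (8.85 - 4.91) = -9.456%, loss ≈ 21923 × 9.456/100 ≈ 2073.
Year 2022: gap = -2.4 × (8.14 - 4.91) = -7.752%, loss ≈ 21923 × 7.752/100 ≈ 1699.
Year 2023: gap = -2.4 × (9.4 - 4.91) = -10.776%, loss ≈ 21923 × 10.776/100 ≈ 2362.
Year 2024: gap = -2.4 × (7.55 - 4.91) = -6.336%, loss ≈ 21923 × 6.336/100 ≈ 1389.
Year 2025: gap = -2.4 × (8.51 - 4.91) = -8.64%, loss ≈ 21923 × 8.64/100 ≈ 1894.
Total lost output = 2073 + 1699 + 2362 + 1389 + 1894 = 9417 billion.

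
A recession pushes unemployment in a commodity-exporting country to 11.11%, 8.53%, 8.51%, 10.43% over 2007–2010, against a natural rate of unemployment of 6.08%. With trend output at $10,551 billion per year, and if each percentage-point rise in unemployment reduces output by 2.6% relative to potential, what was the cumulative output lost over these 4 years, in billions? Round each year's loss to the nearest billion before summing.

$3,912 billion

Year 2007: gap = -2.6 × (11.11 - 6.08) = -13.078%, loss ≈ 10551 × 13.078/100 ≈ 1380.
Year 2008: gap = -2.6 × (8.53 - 6.08) = -6.37%, loss ≈ 10551 × 6.37/100 ≈ 672.
Year 2009: gap = -2.6 × (8.51 - 6.08) = -6.318%, loss ≈ 10551 × 6.318/100 ≈ 667.
Year 2010: gap = -2.6 × (10.43 - 6.08) = -11.31%, loss ≈ 10551 × 11.31/100 ≈ 1193.
Total lost output = 1380 + 672 + 667 + 1193 = 3912 billion.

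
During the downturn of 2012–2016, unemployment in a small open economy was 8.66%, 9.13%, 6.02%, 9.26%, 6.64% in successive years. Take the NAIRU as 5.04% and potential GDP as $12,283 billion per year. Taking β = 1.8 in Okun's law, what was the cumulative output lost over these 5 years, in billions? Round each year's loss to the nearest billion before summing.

$3,208 billion

Year 2012: gap = -1.8 × (8.66 - 5.04) = -6.516%, loss ≈ 12283 × 6.516/100 ≈ 800.
Year 2013: gap = -1.8 × (9.13 - 5.04) = -7.362%, loss ≈ 12283 × 7.362/100 ≈ 904.
Year 2014: gap = -1.8 × (6.02 - 5.04) = -1.764%, loss ≈ 12283 × 1.764/100 ≈ 217.
Year 2015: gap = -1.8 × (9.26 - 5.04) = -7.596%, loss ≈ 12283 × 7.596/100 ≈ 933.
Year 2016: gap = -1.8 × (6.64 - 5.04) = -2.88%, loss ≈ 12283 × 2.88/100 ≈ 354.
Total lost output = 800 + 904 + 217 + 933 + 354 = 3208 billion.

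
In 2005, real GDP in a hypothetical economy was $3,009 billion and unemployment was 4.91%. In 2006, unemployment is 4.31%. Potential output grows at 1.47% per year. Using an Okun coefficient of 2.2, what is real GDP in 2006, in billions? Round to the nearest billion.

$3,093 billion

Δu = 4.31 - 4.91 = -0.6 points.
Okun's law (growth form): g_Y = g_Y* - β × Δu = 1.47 - 2.2 × (-0.60) = 1.47 + 1.32 = 2.79%.
Real GDP in the next year = 3009 × (1 + 2.79/100) = 3009 × 1.0279 ≈ 3093 billion.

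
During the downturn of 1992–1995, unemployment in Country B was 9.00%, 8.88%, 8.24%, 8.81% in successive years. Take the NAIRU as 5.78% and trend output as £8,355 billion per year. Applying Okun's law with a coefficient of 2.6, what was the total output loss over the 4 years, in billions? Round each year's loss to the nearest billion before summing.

£2,564 billion

Year 1992: gap = -2.6 × (9 - 5.78) = -8.372%, loss ≈ 8355 × 8.372/100 ≈ 699.
Year 1993: gap = -2.6 × (8.88 - 5.78) = -8.06%, loss ≈ 8355 × 8.06/100 ≈ 673.
Year 1994: gap = -2.6 × (8.24 - 5.78) = -6.396%, loss ≈ 8355 × 6.396/100 ≈ 534.
Year 1995: gap = -2.6 × (8.81 - 5.78) = -7.878%, loss ≈ 8355 × 7.878/100 ≈ 658.
Total lost output = 699 + 673 + 534 + 658 = 2564 billion.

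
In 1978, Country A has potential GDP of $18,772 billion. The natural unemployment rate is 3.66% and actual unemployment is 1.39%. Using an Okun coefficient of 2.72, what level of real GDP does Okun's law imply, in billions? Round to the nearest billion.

$19,931 billion

Unemployment gap = 1.39 - 3.66 = -2.27 points, so the output gap is -2.72 × (-2.27) = 6.1744%.
Actual GDP = 18772 × (1 + 6.1744/100) = 18772 × 1.061744 ≈ 19931 billion.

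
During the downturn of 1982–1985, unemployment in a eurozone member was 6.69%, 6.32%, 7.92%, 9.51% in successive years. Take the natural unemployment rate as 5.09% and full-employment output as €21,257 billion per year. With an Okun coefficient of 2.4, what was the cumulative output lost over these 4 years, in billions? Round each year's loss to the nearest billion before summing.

€5,143 billion

Year 1982: gap = -2.4 × (6.69 - 5.09) = -3.84%, loss ≈ 21257 × 3.84/100 ≈ 816.
Year 1983: gap = -2.4 × (6.32 - 5.09) = -2.952%, loss ≈ 21257 × 2.952/100 ≈ 628.
Year 1984: gap = -2.4 × (7.92 - 5.09) = -6.792%, loss ≈ 21257 × 6.792/100 ≈ 1444.
Year 1985: gap = -2.4 × (9.51 - 5.09) = -10.608%, loss ≈ 21257 × 10.608/100 ≈ 2255.
Total lost output = 816 + 628 + 1444 + 2255 = 5143 billion.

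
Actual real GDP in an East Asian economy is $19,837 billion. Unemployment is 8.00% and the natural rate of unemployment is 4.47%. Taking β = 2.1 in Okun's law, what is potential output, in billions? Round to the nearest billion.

Unemployment gap = 8 - 4.47 = 3.53 points, so output gap = -2.1 × 3.53 = -7.413%.
Since Y = Y* × (1 + gap/100), Y* = 19837/0.92587 ≈ 21425 billion.

$21,425 billion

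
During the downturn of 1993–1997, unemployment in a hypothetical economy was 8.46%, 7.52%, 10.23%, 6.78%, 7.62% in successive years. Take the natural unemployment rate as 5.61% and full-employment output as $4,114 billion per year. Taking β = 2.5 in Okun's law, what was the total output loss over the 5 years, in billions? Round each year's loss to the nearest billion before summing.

$1,291 billion

Year 1993: gap = -2.5 × (8.46 - 5.61) = -7.125%, loss ≈ 4114 × 7.125/100 ≈ 293.
Year 1994: gap = -2.5 × (7.52 - 5.61) = -4.775%, loss ≈ 4114 × 4.775/100 ≈ 196.
Year 1995: gap = -2.5 × (10.23 - 5.61) = -11.55%, loss ≈ 4114 × 11.55/100 ≈ 475.
Year 1996: gap = -2.5 × (6.78 - 5.61) = -2.925%, loss ≈ 4114 × 2.925/100 ≈ 120.
Year 1997: gap = -2.5 × (7.62 - 5.61) = -5.025%, loss ≈ 4114 × 5.025/100 ≈ 207.
Total lost output = 293 + 196 + 475 + 120 + 207 = 1291 billion.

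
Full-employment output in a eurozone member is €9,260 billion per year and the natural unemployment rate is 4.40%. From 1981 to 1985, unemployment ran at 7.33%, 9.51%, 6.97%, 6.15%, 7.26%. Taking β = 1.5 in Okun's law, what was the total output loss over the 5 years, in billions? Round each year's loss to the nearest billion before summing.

€2,114 billion

Year 1981: gap = -1.5 × (7.33 - 4.4) = -4.395%, loss ≈ 9260 × 4.395/100 ≈ 407.
Year 1982: gap = -1.5 × (9.51 - 4.4) = -7.665%, loss ≈ 9260 × 7.665/100 ≈ 710.
Year 1983: gap = -1.5 × (6.97 - 4.4) = -3.855%, loss ≈ 9260 × 3.855/100 ≈ 357.
Year 1984: gap = -1.5 × (6.15 - 4.4) = -2.625%, loss ≈ 9260 × 2.625/100 ≈ 243.
Year 1985: gap = -1.5 × (7.26 - 4.4) = -4.29%, loss ≈ 9260 × 4.29/100 ≈ 397.
Total lost output = 407 + 710 + 357 + 243 + 397 = 2114 billion.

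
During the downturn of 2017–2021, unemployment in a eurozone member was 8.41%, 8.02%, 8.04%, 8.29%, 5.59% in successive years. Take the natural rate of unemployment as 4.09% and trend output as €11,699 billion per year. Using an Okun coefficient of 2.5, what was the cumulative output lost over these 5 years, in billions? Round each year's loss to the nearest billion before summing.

Year 2017: gap = -2.5 × (8.41 - 4.09) = -10.8%, loss ≈ 11699 × 10.8/100 ≈ 1263.
Year 2018: gap = -2.5 × (8.02 - 4.09) = -9.825%, loss ≈ 11699 × 9.825/100 ≈ 1149.
Year 2019: gap = -2.5 × (8.04 - 4.09) = -9.875%, loss ≈ 11699 × 9.875/100 ≈ 1155.
Year 2020: gap = -2.5 × (8.29 - 4.09) = -10.5%, loss ≈ 11699 × 10.5/100 ≈ 1228.
Year 2021: gap = -2.5 × (5.59 - 4.09) = -3.75%, loss ≈ 11699 × 3.75/100 ≈ 439.
Total lost output = 1263 + 1149 + 1155 + 1228 + 439 = 5234 billion.

€5,234 billion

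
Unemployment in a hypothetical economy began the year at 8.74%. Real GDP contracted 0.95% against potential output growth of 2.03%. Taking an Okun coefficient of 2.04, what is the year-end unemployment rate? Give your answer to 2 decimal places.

10.20%

Growth-rate Okun's law: g_Y = g_Y* - β × Δu, so Δu = (g_Y* - g_Y)/β.
Δu = (2.03 + 0.95)/2.04 = 2.98/2.04 = 1.46 percentage points.
Year-end unemployment = 8.74 + 1.46 = 10.20%.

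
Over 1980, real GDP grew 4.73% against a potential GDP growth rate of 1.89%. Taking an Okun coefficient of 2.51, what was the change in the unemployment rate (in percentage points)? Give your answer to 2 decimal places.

-1.13 percentage points

Growth-rate Okun's law: g_Y = g_Y* - β × Δu, so Δu = (g_Y* - g_Y)/β.
Δu = (1.89 - 4.73)/2.51 = -2.84/2.51 = -1.13 percentage points.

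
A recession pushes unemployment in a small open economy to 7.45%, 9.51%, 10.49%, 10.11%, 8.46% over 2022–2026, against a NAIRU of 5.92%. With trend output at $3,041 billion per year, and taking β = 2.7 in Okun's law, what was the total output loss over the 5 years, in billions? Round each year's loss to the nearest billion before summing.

Year 2022: gap = -2.7 × (7.45 - 5.92) = -4.131%, loss ≈ 3041 × 4.131/100 ≈ 126.
Year 2023: gap = -2.7 × (9.51 - 5.92) = -9.693%, loss ≈ 3041 × 9.693/100 ≈ 295.
Year 2024: gap = -2.7 × (10.49 - 5.92) = -12.339%, loss ≈ 3041 × 12.339/100 ≈ 375.
Year 2025: gap = -2.7 × (10.11 - 5.92) = -11.313%, loss ≈ 3041 × 11.313/100 ≈ 344.
Year 2026: gap = -2.7 × (8.46 - 5.92) = -6.858%, loss ≈ 3041 × 6.858/100 ≈ 209.
Total lost output = 126 + 295 + 375 + 344 + 209 = 1349 billion.

$1,349 billion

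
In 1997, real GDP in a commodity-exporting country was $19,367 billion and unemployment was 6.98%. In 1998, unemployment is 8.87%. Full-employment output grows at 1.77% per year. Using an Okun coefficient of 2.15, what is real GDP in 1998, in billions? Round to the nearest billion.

$18,923 billion

Δu = 8.87 - 6.98 = 1.89 points.
Okun's law (growth form): g_Y = g_Y* - β × Δu = 1.77 - 2.15 × (1.89) = 1.77 - 4.0635 = -2.2935%.
Real GDP in the next year = 19367 × (1 - 2.2935/100) = 19367 × 0.977065 ≈ 18923 billion.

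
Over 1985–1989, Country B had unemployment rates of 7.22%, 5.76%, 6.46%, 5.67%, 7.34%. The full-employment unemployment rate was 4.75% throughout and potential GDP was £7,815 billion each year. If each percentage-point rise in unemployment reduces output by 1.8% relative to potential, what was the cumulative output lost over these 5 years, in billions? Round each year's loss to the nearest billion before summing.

Year 1985: gap = -1.8 × (7.22 - 4.75) = -4.446%, loss ≈ 7815 × 4.446/100 ≈ 347.
Year 1986: gap = -1.8 × (5.76 - 4.75) = -1.818%, loss ≈ 7815 × 1.818/100 ≈ 142.
Year 1987: gap = -1.8 × (6.46 - 4.75) = -3.078%, loss ≈ 7815 × 3.078/100 ≈ 241.
Year 1988: gap = -1.8 × (5.67 - 4.75) = -1.656%, loss ≈ 7815 × 1.656/100 ≈ 129.
Year 1989: gap = -1.8 × (7.34 - 4.75) = -4.662%, loss ≈ 7815 × 4.662/100 ≈ 364.
Total lost output = 347 + 142 + 241 + 129 + 364 = 1223 billion.

£1,223 billion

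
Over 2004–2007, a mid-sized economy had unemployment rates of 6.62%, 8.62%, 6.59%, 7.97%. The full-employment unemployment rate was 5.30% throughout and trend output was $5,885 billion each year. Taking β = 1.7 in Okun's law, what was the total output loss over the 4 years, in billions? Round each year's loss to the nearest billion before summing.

$860 billion

Year 2004: gap = -1.7 × (6.62 - 5.3) = -2.244%, loss ≈ 5885 × 2.244/100 ≈ 132.
Year 2005: gap = -1.7 × (8.62 - 5.3) = -5.644%, loss ≈ 5885 × 5.644/100 ≈ 332.
Year 2006: gap = -1.7 × (6.59 - 5.3) = -2.193%, loss ≈ 5885 × 2.193/100 ≈ 129.
Year 2007: gap = -1.7 × (7.97 - 5.3) = -4.539%, loss ≈ 5885 × 4.539/100 ≈ 267.
Total lost output = 132 + 332 + 129 + 267 = 860 billion.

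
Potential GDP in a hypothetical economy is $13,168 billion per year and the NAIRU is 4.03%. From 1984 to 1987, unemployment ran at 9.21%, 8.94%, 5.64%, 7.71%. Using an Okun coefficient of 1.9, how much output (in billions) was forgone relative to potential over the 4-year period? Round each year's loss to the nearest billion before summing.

$3,848 billion

Year 1984: gap = -1.9 × (9.21 - 4.03) = -9.842%, loss ≈ 13168 × 9.842/100 ≈ 1296.
Year 1985: gap = -1.9 × (8.94 - 4.03) = -9.329%, loss ≈ 13168 × 9.329/100 ≈ 1228.
Year 1986: gap = -1.9 × (5.64 - 4.03) = -3.059%, loss ≈ 13168 × 3.059/100 ≈ 403.
Year 1987: gap = -1.9 × (7.71 - 4.03) = -6.992%, loss ≈ 13168 × 6.992/100 ≈ 921.
Total lost output = 1296 + 1228 + 403 + 921 = 3848 billion.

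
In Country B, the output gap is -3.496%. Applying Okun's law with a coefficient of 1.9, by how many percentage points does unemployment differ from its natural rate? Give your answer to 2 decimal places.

1.84 percentage points

Okun's law: output gap = -β × (u - u*), so u - u* = -(output gap)/β.
u - u* = -(-3.496)/1.9 = 1.84 percentage points.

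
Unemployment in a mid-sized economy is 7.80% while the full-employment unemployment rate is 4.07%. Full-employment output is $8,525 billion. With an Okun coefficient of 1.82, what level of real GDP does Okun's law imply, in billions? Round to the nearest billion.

Unemployment gap = 7.8 - 4.07 = 3.73 points, so the output gap is -1.82 × 3.73 = -6.7886%.
Actual GDP = 8525 × (1 - 6.7886/100) = 8525 × 0.932114 ≈ 7946 billion.

$7,946 billion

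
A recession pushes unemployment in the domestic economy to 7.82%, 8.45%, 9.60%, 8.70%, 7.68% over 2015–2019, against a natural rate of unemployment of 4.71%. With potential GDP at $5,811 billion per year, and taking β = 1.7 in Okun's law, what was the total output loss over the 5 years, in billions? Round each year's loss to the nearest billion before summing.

$1,846 billion

Year 2015: gap = -1.7 × (7.82 - 4.71) = -5.287%, loss ≈ 5811 × 5.287/100 ≈ 307.
Year 2016: gap = -1.7 × (8.45 - 4.71) = -6.358%, loss ≈ 5811 × 6.358/100 ≈ 369.
Year 2017: gap = -1.7 × (9.6 - 4.71) = -8.313%, loss ≈ 5811 × 8.313/100 ≈ 483.
Year 2018: gap = -1.7 × (8.7 - 4.71) = -6.783%, loss ≈ 5811 × 6.783/100 ≈ 394.
Year 2019: gap = -1.7 × (7.68 - 4.71) = -5.049%, loss ≈ 5811 × 5.049/100 ≈ 293.
Total lost output = 307 + 369 + 483 + 394 + 293 = 1846 billion.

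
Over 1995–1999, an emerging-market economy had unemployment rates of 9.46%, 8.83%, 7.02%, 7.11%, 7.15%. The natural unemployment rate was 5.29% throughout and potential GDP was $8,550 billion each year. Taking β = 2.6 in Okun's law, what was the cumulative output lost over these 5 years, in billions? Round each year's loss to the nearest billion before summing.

$2,917 billion

Year 1995: gap = -2.6 × (9.46 - 5.29) = -10.842%, loss ≈ 8550 × 10.842/100 ≈ 927.
Year 1996: gap = -2.6 × (8.83 - 5.29) = -9.204%, loss ≈ 8550 × 9.204/100 ≈ 787.
Year 1997: gap = -2.6 × (7.02 - 5.29) = -4.498%, loss ≈ 8550 × 4.498/100 ≈ 385.
Year 1998: gap = -2.6 × (7.11 - 5.29) = -4.732%, loss ≈ 8550 × 4.732/100 ≈ 405.
Year 1999: gap = -2.6 × (7.15 - 5.29) = -4.836%, loss ≈ 8550 × 4.836/100 ≈ 413.
Total lost output = 927 + 787 + 385 + 405 + 413 = 2917 billion.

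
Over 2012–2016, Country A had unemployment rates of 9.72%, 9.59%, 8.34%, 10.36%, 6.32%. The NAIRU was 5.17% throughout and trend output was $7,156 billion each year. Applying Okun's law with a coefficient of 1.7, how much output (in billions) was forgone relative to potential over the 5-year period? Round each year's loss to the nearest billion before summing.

$2,249 billion

Year 2012: gap = -1.7 × (9.72 - 5.17) = -7.735%, loss ≈ 7156 × 7.735/100 ≈ 554.
Year 2013: gap = -1.7 × (9.59 - 5.17) = -7.514%, loss ≈ 7156 × 7.514/100 ≈ 538.
Year 2014: gap = -1.7 × (8.34 - 5.17) = -5.389%, loss ≈ 7156 × 5.389/100 ≈ 386.
Year 2015: gap = -1.7 × (10.36 - 5.17) = -8.823%, loss ≈ 7156 × 8.823/100 ≈ 631.
Year 2016: gap = -1.7 × (6.32 - 5.17) = -1.955%, loss ≈ 7156 × 1.955/100 ≈ 140.
Total lost output = 554 + 538 + 386 + 631 + 140 = 2249 billion.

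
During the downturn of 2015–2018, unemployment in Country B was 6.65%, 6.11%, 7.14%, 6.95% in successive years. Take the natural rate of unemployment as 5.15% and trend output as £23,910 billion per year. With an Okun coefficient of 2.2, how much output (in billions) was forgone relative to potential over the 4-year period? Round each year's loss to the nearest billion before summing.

Year 2015: gap = -2.2 × (6.65 - 5.15) = -3.3%, loss ≈ 23910 × 3.3/100 ≈ 789.
Year 2016: gap = -2.2 × (6.11 - 5.15) = -2.112%, loss ≈ 23910 × 2.112/100 ≈ 505.
Year 2017: gap = -2.2 × (7.14 - 5.15) = -4.378%, loss ≈ 23910 × 4.378/100 ≈ 1047.
Year 2018: gap = -2.2 × (6.95 - 5.15) = -3.96%, loss ≈ 23910 × 3.96/100 ≈ 947.
Total lost output = 789 + 505 + 1047 + 947 = 3288 billion.

£3,288 billion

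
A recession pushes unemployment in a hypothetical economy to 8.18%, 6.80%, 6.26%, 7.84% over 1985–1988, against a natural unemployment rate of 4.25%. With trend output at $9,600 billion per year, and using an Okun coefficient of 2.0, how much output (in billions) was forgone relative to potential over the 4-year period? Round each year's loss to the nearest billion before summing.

$2,320 billion

Year 1985: gap = -2.0 × (8.18 - 4.25) = -7.86%, loss ≈ 9600 × 7.86/100 ≈ 755.
Year 1986: gap = -2.0 × (6.8 - 4.25) = -5.1%, loss ≈ 9600 × 5.1/100 ≈ 490.
Year 1987: gap = -2.0 × (6.26 - 4.25) = -4.02%, loss ≈ 9600 × 4.02/100 ≈ 386.
Year 1988: gap = -2.0 × (7.84 - 4.25) = -7.18%, loss ≈ 9600 × 7.18/100 ≈ 689.
Total lost output = 755 + 490 + 386 + 689 = 2320 billion.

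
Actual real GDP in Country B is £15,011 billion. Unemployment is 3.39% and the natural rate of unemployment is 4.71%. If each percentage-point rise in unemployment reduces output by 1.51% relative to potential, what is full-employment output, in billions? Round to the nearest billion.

£14,718 billion

Unemployment gap = 3.39 - 4.71 = -1.32 points, so output gap = -1.51 × (-1.32) = 1.9932%.
Since Y = Y* × (1 + gap/100), Y* = 15011/1.019932 ≈ 14718 billion.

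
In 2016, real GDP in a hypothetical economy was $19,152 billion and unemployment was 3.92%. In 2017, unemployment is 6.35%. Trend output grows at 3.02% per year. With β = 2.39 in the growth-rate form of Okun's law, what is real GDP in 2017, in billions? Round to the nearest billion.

$18,618 billion

Δu = 6.35 - 3.92 = 2.43 points.
Okun's law (growth form): g_Y = g_Y* - β × Δu = 3.02 - 2.39 × (2.43) = 3.02 - 5.8077 = -2.7877%.
Real GDP in the next year = 19152 × (1 - 2.7877/100) = 19152 × 0.972123 ≈ 18618 billion.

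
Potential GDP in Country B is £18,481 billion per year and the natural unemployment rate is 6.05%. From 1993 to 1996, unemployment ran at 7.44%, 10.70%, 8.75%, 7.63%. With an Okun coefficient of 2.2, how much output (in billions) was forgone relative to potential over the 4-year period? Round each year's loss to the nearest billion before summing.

Year 1993: gap = -2.2 × (7.44 - 6.05) = -3.058%, loss ≈ 18481 × 3.058/100 ≈ 565.
Year 1994: gap = -2.2 × (10.7 - 6.05) = -10.23%, loss ≈ 18481 × 10.23/100 ≈ 1891.
Year 1995: gap = -2.2 × (8.75 - 6.05) = -5.94%, loss ≈ 18481 × 5.94/100 ≈ 1098.
Year 1996: gap = -2.2 × (7.63 - 6.05) = -3.476%, loss ≈ 18481 × 3.476/100 ≈ 642.
Total lost output = 565 + 1891 + 1098 + 642 = 4196 billion.

£4,196 billion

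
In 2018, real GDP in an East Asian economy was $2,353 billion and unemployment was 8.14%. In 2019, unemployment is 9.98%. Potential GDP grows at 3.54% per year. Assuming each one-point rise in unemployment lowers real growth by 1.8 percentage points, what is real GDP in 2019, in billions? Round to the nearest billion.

Δu = 9.98 - 8.14 = 1.84 points.
Okun's law (growth form): g_Y = g_Y* - β × Δu = 3.54 - 1.8 × (1.84) = 3.54 - 3.312 = 0.228%.
Real GDP in the next year = 2353 × (1 + 0.228/100) = 2353 × 1.00228 ≈ 2358 billion.

$2,358 billion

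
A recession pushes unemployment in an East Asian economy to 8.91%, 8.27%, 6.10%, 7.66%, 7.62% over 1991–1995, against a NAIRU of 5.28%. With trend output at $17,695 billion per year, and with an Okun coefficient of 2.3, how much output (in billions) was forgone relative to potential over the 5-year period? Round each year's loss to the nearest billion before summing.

Year 1991: gap = -2.3 × (8.91 - 5.28) = -8.349%, loss ≈ 17695 × 8.349/100 ≈ 1477.
Year 1992: gap = -2.3 × (8.27 - 5.28) = -6.877%, loss ≈ 17695 × 6.877/100 ≈ 1217.
Year 1993: gap = -2.3 × (6.1 - 5.28) = -1.886%, loss ≈ 17695 × 1.886/100 ≈ 334.
Year 1994: gap = -2.3 × (7.66 - 5.28) = -5.474%, loss ≈ 17695 × 5.474/100 ≈ 969.
Year 1995: gap = -2.3 × (7.62 - 5.28) = -5.382%, loss ≈ 17695 × 5.382/100 ≈ 952.
Total lost output = 1477 + 1217 + 334 + 969 + 952 = 4949 billion.

$4,949 billion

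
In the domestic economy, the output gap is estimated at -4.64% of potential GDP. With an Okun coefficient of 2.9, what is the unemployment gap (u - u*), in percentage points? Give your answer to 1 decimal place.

1.6 percentage points

Okun's law: output gap = -β × (u - u*), so u - u* = -(output gap)/β.
u - u* = -(-4.64)/2.9 = 1.6 percentage points.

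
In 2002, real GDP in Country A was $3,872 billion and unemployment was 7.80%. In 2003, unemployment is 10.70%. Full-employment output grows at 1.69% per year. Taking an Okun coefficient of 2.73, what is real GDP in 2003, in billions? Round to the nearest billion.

$3,631 billion

Δu = 10.7 - 7.8 = 2.9 points.
Okun's law (growth form): g_Y = g_Y* - β × Δu = 1.69 - 2.73 × (2.90) = 1.69 - 7.917 = -6.227%.
Real GDP in the next year = 3872 × (1 - 6.227/100) = 3872 × 0.93773 ≈ 3631 billion.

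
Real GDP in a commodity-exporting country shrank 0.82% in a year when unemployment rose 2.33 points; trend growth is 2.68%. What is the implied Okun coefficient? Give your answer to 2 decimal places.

β ≈ 1.50

Growth form: g_Y = g_Y* - β × Δu, so β = (g_Y* - g_Y)/Δu.
β = (2.68 + 0.82)/2.33 = 3.5/2.33 = 1.50.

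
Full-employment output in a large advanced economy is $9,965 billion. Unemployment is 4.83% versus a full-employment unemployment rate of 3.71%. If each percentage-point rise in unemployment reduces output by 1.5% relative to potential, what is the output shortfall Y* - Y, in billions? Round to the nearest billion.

Output gap = -1.5 × (4.83 - 3.71) = -1.5 × 1.12 = -1.68%.
Actual GDP ≈ 9965 × 0.9832 ≈ 9798 billion, so the shortfall is 9965 - 9798 = 167 billion.

$167 billion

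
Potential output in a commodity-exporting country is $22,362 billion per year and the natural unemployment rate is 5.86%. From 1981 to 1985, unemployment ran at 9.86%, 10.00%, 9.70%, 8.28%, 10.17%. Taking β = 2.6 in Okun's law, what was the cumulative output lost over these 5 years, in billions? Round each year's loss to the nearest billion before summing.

Year 1981: gap = -2.6 × (9.86 - 5.86) = -10.4%, loss ≈ 22362 × 10.4/100 ≈ 2326.
Year 1982: gap = -2.6 × (10 - 5.86) = -10.764%, loss ≈ 22362 × 10.764/100 ≈ 2407.
Year 1983: gap = -2.6 × (9.7 - 5.86) = -9.984%, loss ≈ 22362 × 9.984/100 ≈ 2233.
Year 1984: gap = -2.6 × (8.28 - 5.86) = -6.292%, loss ≈ 22362 × 6.292/100 ≈ 1407.
Year 1985: gap = -2.6 × (10.17 - 5.86) = -11.206%, loss ≈ 22362 × 11.206/100 ≈ 2506.
Total lost output = 2326 + 2407 + 2233 + 1407 + 2506 = 10879 billion.

$10,879 billion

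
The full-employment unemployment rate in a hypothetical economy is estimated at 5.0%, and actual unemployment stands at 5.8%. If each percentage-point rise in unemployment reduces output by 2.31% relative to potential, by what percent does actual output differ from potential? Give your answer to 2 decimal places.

The unemployment gap is 5.8 - 5 = 0.8 percentage points.
Okun's law gives an output gap of -2.31 × 0.8 = -1.848%, i.e. 1.85% below potential.

-1.85%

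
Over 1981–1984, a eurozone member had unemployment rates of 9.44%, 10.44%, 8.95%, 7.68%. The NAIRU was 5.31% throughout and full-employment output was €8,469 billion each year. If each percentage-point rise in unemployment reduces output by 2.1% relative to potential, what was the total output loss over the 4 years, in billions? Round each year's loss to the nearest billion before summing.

Year 1981: gap = -2.1 × (9.44 - 5.31) = -8.673%, loss ≈ 8469 × 8.673/100 ≈ 735.
Year 1982: gap = -2.1 × (10.44 - 5.31) = -10.773%, loss ≈ 8469 × 10.773/100 ≈ 912.
Year 1983: gap = -2.1 × (8.95 - 5.31) = -7.644%, loss ≈ 8469 × 7.644/100 ≈ 647.
Year 1984: gap = -2.1 × (7.68 - 5.31) = -4.977%, loss ≈ 8469 × 4.977/100 ≈ 422.
Total lost output = 735 + 912 + 647 + 422 = 2716 billion.

€2,716 billion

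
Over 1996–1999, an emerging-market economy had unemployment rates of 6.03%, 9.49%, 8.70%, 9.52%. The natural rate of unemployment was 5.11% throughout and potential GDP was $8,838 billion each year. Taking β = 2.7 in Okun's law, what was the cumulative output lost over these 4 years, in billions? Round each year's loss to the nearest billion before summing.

$3,174 billion

Year 1996: gap = -2.7 × (6.03 - 5.11) = -2.484%, loss ≈ 8838 × 2.484/100 ≈ 220.
Year 1997: gap = -2.7 × (9.49 - 5.11) = -11.826%, loss ≈ 8838 × 11.826/100 ≈ 1045.
Year 1998: gap = -2.7 × (8.7 - 5.11) = -9.693%, loss ≈ 8838 × 9.693/100 ≈ 857.
Year 1999: gap = -2.7 × (9.52 - 5.11) = -11.907%, loss ≈ 8838 × 11.907/100 ≈ 1052.
Total lost output = 220 + 1045 + 857 + 1052 = 3174 billion.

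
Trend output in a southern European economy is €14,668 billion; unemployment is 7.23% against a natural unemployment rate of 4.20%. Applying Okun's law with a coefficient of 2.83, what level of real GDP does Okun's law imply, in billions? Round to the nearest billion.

€13,410 billion

Unemployment gap = 7.23 - 4.2 = 3.03 points, so the output gap is -2.83 × 3.03 = -8.5749%.
Actual GDP = 14668 × (1 - 8.5749/100) = 14668 × 0.914251 ≈ 13410 billion.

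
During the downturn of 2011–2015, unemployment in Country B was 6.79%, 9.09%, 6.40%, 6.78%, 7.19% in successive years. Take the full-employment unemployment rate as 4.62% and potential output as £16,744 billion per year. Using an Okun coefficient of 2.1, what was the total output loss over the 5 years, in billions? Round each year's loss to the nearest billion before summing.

£4,625 billion

Year 2011: gap = -2.1 × (6.79 - 4.62) = -4.557%, loss ≈ 16744 × 4.557/100 ≈ 763.
Year 2012: gap = -2.1 × (9.09 - 4.62) = -9.387%, loss ≈ 16744 × 9.387/100 ≈ 1572.
Year 2013: gap = -2.1 × (6.4 - 4.62) = -3.738%, loss ≈ 16744 × 3.738/100 ≈ 626.
Year 2014: gap = -2.1 × (6.78 - 4.62) = -4.536%, loss ≈ 16744 × 4.536/100 ≈ 760.
Year 2015: gap = -2.1 × (7.19 - 4.62) = -5.397%, loss ≈ 16744 × 5.397/100 ≈ 904.
Total lost output = 763 + 1572 + 626 + 760 + 904 = 4625 billion.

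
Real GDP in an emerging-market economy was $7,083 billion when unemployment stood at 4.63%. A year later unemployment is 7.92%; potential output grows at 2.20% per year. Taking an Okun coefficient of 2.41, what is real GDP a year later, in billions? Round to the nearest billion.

Δu = 7.92 - 4.63 = 3.29 points.
Okun's law (growth form): g_Y = g_Y* - β × Δu = 2.20 - 2.41 × (3.29) = 2.2 - 7.9289 = -5.7289%.
Real GDP in the next year = 7083 × (1 - 5.7289/100) = 7083 × 0.942711 ≈ 6677 billion.

$6,677 billion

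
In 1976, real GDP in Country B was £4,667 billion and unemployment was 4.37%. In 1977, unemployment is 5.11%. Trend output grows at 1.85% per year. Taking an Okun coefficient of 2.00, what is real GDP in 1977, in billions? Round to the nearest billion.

Δu = 5.11 - 4.37 = 0.74 points.
Okun's law (growth form): g_Y = g_Y* - β × Δu = 1.85 - 2.00 × (0.74) = 1.85 - 1.48 = 0.37%.
Real GDP in the next year = 4667 × (1 + 0.37/100) = 4667 × 1.0037 ≈ 4684 billion.

£4,684 billion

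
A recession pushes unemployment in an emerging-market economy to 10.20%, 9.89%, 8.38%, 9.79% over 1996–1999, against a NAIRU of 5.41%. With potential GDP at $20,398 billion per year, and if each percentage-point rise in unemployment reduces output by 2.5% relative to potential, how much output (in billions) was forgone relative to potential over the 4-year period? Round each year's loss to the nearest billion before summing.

$8,477 billion

Year 1996: gap = -2.5 × (10.2 - 5.41) = -11.975%, loss ≈ 20398 × 11.975/100 ≈ 2443.
Year 1997: gap = -2.5 × (9.89 - 5.41) = -11.2%, loss ≈ 20398 × 11.2/100 ≈ 2285.
Year 1998: gap = -2.5 × (8.38 - 5.41) = -7.425%, loss ≈ 20398 × 7.425/100 ≈ 1515.
Year 1999: gap = -2.5 × (9.79 - 5.41) = -10.95%, loss ≈ 20398 × 10.95/100 ≈ 2234.
Total lost output = 2443 + 2285 + 1515 + 2234 = 8477 billion.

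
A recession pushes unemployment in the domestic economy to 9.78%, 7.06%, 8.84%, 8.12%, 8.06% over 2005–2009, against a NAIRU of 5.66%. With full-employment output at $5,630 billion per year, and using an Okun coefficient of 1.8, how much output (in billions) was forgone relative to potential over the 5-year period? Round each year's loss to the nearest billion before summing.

Year 2005: gap = -1.8 × (9.78 - 5.66) = -7.416%, loss ≈ 5630 × 7.416/100 ≈ 418.
Year 2006: gap = -1.8 × (7.06 - 5.66) = -2.52%, loss ≈ 5630 × 2.52/100 ≈ 142.
Year 2007: gap = -1.8 × (8.84 - 5.66) = -5.724%, loss ≈ 5630 × 5.724/100 ≈ 322.
Year 2008: gap = -1.8 × (8.12 - 5.66) = -4.428%, loss ≈ 5630 × 4.428/100 ≈ 249.
Year 2009: gap = -1.8 × (8.06 - 5.66) = -4.32%, loss ≈ 5630 × 4.32/100 ≈ 243.
Total lost output = 418 + 142 + 322 + 249 + 243 = 1374 billion.

$1,374 billion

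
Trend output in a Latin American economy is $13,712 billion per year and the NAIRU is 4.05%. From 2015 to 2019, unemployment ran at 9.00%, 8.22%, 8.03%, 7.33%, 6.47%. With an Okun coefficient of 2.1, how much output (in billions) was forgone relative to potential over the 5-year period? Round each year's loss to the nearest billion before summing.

$5,413 billion

Year 2015: gap = -2.1 × (9 - 4.05) = -10.395%, loss ≈ 13712 × 10.395/100 ≈ 1425.
Year 2016: gap = -2.1 × (8.22 - 4.05) = -8.757%, loss ≈ 13712 × 8.757/100 ≈ 1201.
Year 2017: gap = -2.1 × (8.03 - 4.05) = -8.358%, loss ≈ 13712 × 8.358/100 ≈ 1146.
Year 2018: gap = -2.1 × (7.33 - 4.05) = -6.888%, loss ≈ 13712 × 6.888/100 ≈ 944.
Year 2019: gap = -2.1 × (6.47 - 4.05) = -5.082%, loss ≈ 13712 × 5.082/100 ≈ 697.
Total lost output = 1425 + 1201 + 1146 + 944 + 697 = 5413 billion.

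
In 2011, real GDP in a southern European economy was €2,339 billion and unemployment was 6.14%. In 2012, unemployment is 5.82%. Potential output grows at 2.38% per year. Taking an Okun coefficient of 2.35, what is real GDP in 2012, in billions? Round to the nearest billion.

Δu = 5.82 - 6.14 = -0.32 points.
Okun's law (growth form): g_Y = g_Y* - β × Δu = 2.38 - 2.35 × (-0.32) = 2.38 + 0.752 = 3.132%.
Real GDP in the next year = 2339 × (1 + 3.132/100) = 2339 × 1.03132 ≈ 2412 billion.

€2,412 billion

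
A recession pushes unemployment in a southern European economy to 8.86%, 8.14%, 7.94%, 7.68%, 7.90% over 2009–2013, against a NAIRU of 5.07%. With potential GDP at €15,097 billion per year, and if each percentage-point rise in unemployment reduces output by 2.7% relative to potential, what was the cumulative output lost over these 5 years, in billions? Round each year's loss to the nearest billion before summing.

Year 2009: gap = -2.7 × (8.86 - 5.07) = -10.233%, loss ≈ 15097 × 10.233/100 ≈ 1545.
Year 2010: gap = -2.7 × (8.14 - 5.07) = -8.289%, loss ≈ 15097 × 8.289/100 ≈ 1251.
Year 2011: gap = -2.7 × (7.94 - 5.07) = -7.749%, loss ≈ 15097 × 7.749/100 ≈ 1170.
Year 2012: gap = -2.7 × (7.68 - 5.07) = -7.047%, loss ≈ 15097 × 7.047/100 ≈ 1064.
Year 2013: gap = -2.7 × (7.9 - 5.07) = -7.641%, loss ≈ 15097 × 7.641/100 ≈ 1154.
Total lost output = 1545 + 1251 + 1170 + 1064 + 1154 = 6184 billion.

€6,184 billion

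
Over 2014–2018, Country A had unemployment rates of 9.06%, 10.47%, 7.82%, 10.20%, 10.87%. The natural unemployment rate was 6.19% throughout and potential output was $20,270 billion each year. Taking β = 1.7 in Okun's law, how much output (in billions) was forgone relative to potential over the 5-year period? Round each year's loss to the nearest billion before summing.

$6,021 billion

Year 2014: gap = -1.7 × (9.06 - 6.19) = -4.879%, loss ≈ 20270 × 4.879/100 ≈ 989.
Year 2015: gap = -1.7 × (10.47 - 6.19) = -7.276%, loss ≈ 20270 × 7.276/100 ≈ 1475.
Year 2016: gap = -1.7 × (7.82 - 6.19) = -2.771%, loss ≈ 20270 × 2.771/100 ≈ 562.
Year 2017: gap = -1.7 × (10.2 - 6.19) = -6.817%, loss ≈ 20270 × 6.817/100 ≈ 1382.
Year 2018: gap = -1.7 × (10.87 - 6.19) = -7.956%, loss ≈ 20270 × 7.956/100 ≈ 1613.
Total lost output = 989 + 1475 + 562 + 1382 + 1613 = 6021 billion.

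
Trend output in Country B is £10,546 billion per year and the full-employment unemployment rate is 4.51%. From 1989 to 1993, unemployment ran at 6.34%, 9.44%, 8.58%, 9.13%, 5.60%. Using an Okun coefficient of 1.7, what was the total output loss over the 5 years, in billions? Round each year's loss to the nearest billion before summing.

£2,965 billion

Year 1989: gap = -1.7 × (6.34 - 4.51) = -3.111%, loss ≈ 10546 × 3.111/100 ≈ 328.
Year 1990: gap = -1.7 × (9.44 - 4.51) = -8.381%, loss ≈ 10546 × 8.381/100 ≈ 884.
Year 1991: gap = -1.7 × (8.58 - 4.51) = -6.919%, loss ≈ 10546 × 6.919/100 ≈ 730.
Year 1992: gap = -1.7 × (9.13 - 4.51) = -7.854%, loss ≈ 10546 × 7.854/100 ≈ 828.
Year 1993: gap = -1.7 × (5.6 - 4.51) = -1.853%, loss ≈ 10546 × 1.853/100 ≈ 195.
Total lost output = 328 + 884 + 730 + 828 + 195 = 2965 billion.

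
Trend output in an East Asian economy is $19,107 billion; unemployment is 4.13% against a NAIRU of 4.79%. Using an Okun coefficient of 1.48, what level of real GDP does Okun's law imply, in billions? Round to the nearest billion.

Unemployment gap = 4.13 - 4.79 = -0.66 points, so the output gap is -1.48 × (-0.66) = 0.9768%.
Actual GDP = 19107 × (1 + 0.9768/100) = 19107 × 1.009768 ≈ 19294 billion.

$19,294 billion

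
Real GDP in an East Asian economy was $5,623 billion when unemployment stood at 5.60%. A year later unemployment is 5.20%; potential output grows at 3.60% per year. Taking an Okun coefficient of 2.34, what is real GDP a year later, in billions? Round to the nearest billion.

$5,878 billion

Δu = 5.2 - 5.6 = -0.4 points.
Okun's law (growth form): g_Y = g_Y* - β × Δu = 3.60 - 2.34 × (-0.40) = 3.6 + 0.936 = 4.536%.
Real GDP in the next year = 5623 × (1 + 4.536/100) = 5623 × 1.04536 ≈ 5878 billion.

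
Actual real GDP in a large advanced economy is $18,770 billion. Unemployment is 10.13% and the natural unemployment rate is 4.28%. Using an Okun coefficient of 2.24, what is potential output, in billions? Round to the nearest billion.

Unemployment gap = 10.13 - 4.28 = 5.85 points, so output gap = -2.24 × 5.85 = -13.104%.
Since Y = Y* × (1 + gap/100), Y* = 18770/0.86896 ≈ 21601 billion.

$21,601 billion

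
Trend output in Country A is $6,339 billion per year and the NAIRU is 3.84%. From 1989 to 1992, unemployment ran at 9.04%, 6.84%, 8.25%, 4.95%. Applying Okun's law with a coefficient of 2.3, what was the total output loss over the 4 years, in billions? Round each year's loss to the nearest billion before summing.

Year 1989: gap = -2.3 × (9.04 - 3.84) = -11.96%, loss ≈ 6339 × 11.96/100 ≈ 758.
Year 1990: gap = -2.3 × (6.84 - 3.84) = -6.9%, loss ≈ 6339 × 6.9/100 ≈ 437.
Year 1991: gap = -2.3 × (8.25 - 3.84) = -10.143%, loss ≈ 6339 × 10.143/100 ≈ 643.
Year 1992: gap = -2.3 × (4.95 - 3.84) = -2.553%, loss ≈ 6339 × 2.553/100 ≈ 162.
Total lost output = 758 + 437 + 643 + 162 = 2000 billion.

$2,000 billion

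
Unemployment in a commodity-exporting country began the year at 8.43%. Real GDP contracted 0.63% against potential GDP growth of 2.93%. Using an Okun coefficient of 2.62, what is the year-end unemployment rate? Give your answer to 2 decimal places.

9.79%

Growth-rate Okun's law: g_Y = g_Y* - β × Δu, so Δu = (g_Y* - g_Y)/β.
Δu = (2.93 + 0.63)/2.62 = 3.56/2.62 = 1.36 percentage points.
Year-end unemployment = 8.43 + 1.36 = 9.79%.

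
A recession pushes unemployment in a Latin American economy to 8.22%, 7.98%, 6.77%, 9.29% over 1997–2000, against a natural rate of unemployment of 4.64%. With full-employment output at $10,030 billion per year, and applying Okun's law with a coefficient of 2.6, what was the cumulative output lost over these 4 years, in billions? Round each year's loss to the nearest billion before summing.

Year 1997: gap = -2.6 × (8.22 - 4.64) = -9.308%, loss ≈ 10030 × 9.308/100 ≈ 934.
Year 1998: gap = -2.6 × (7.98 - 4.64) = -8.684%, loss ≈ 10030 × 8.684/100 ≈ 871.
Year 1999: gap = -2.6 × (6.77 - 4.64) = -5.538%, loss ≈ 10030 × 5.538/100 ≈ 555.
Year 2000: gap = -2.6 × (9.29 - 4.64) = -12.09%, loss ≈ 10030 × 12.09/100 ≈ 1213.
Total lost output = 934 + 871 + 555 + 1213 = 3573 billion.

$3,573 billion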